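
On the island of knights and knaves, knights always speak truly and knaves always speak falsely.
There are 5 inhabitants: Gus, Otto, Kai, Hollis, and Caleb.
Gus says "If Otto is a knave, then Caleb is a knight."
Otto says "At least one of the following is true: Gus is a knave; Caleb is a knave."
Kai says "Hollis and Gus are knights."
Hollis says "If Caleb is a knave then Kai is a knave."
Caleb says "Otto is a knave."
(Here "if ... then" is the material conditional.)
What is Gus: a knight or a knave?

Gus is a knight.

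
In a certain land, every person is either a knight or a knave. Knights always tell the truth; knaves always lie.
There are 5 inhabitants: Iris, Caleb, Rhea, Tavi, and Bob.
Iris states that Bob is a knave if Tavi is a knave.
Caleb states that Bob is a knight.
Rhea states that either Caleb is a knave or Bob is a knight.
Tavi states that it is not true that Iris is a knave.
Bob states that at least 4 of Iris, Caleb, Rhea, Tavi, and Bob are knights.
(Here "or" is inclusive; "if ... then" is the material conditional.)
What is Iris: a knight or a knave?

Iris is a knight.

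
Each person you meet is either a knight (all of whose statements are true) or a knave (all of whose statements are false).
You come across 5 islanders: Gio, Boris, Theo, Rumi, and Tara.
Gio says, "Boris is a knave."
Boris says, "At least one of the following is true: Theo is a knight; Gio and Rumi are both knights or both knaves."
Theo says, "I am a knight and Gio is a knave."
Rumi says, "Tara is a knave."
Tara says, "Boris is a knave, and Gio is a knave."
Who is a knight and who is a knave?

Suppose Gio is a knight. Then Gio's statement "Boris is a knave" would have to be true. Checking the 16 ways to assign the others, none is consistent with every speaker.
(For instance, with Boris=knight, Theo=knight, Rumi=knight, Tara=knave, Gio's claim "Boris is a knave" comes out false where it would need to be true.)
So Gio must be a knave, making "Boris is a knave" false. Taking Gio=knave, Boris=knight, Theo=knight, Rumi=knight, Tara=knave, each remaining statement checks out:
  Boris (knight): "at least one of the following is true: Theo is a knight; Gio and Rumi are both knights or both knaves" — true. ✓
  Theo (knight): "I am a knight and Gio is a knave" — true. ✓
  Rumi (knight): "Tara is a knave" — true. ✓
  Tara (knave): "Boris is a knave, and Gio is a knave" — false. ✓
This is the unique consistent assignment.

Knights: Boris, Theo, and Rumi. Knaves: Gio and Tara.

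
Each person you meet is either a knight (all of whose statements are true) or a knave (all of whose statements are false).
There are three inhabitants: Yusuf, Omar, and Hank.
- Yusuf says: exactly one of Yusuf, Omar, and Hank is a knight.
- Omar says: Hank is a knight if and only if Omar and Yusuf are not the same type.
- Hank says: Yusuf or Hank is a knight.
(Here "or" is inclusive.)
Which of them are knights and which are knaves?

Knights: Omar and Hank. Knaves: Yusuf.

Yusuf is a knave, so "exactly one of Yusuf, Omar, and Hank is a knight" must be False — and it is.
Omar is a knight; "Hank is a knight if and only if Omar and Yusuf are not the same type" is true, as required.
Hank is a knight, so "Yusuf or Hank is a knight" must be true — and it is.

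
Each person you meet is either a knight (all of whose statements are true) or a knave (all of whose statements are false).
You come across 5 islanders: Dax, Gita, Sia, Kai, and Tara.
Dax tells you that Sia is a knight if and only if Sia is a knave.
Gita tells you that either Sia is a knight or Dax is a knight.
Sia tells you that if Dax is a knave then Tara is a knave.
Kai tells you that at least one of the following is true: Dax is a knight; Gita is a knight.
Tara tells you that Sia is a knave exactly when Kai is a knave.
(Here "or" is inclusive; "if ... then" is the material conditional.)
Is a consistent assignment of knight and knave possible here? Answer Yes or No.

Yes

One consistent assignment: Dax=knave, Gita=knave, Sia=knave, Kai=knave, Tara=knight.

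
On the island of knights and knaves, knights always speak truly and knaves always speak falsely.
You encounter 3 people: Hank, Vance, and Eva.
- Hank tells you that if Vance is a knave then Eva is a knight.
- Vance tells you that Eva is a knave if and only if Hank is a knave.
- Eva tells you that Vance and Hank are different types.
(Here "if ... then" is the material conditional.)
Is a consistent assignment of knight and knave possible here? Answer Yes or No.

No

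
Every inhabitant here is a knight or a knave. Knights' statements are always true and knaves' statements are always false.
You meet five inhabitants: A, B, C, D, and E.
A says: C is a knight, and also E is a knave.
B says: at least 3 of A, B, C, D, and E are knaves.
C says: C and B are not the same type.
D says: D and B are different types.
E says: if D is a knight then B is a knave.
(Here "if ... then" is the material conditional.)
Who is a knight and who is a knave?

A (knave): "C is a knight, and also E is a knave" — false. ✓
Since B is a knave, "at least 3 of A, B, C, D, and E are knaves" needs to be false, which holds.
C is a knight; "C and B are not the same type" is true, as required.
D (knight): "D and B are different types" — true. ✓
E is a knight; "if D is a knight then B is a knave" is true, as required.

Knights: C, D, and E. Knaves: A and B.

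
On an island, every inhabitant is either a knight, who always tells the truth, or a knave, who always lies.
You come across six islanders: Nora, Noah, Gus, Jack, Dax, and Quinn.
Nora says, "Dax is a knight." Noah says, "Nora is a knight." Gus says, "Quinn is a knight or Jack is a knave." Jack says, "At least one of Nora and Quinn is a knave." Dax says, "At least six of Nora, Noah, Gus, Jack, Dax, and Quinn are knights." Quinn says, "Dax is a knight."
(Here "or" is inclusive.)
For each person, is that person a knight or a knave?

Nora is a knave, Noah is a knave, Gus is a knave, Jack is a knight, Dax is a knave, and Quinn is a knave.

Nora is a knave, so "Dax is a knight" must be false — and it is.
Noah is a knave; "Nora is a knight" is false, as required.
Since Gus is a knave, "Quinn is a knight or Jack is a knave" needs to be false, which holds.
As a knight, Jack's statement "at least one of Nora and Quinn is a knave" should be True; it is.
As a knave, Dax's statement "at least six of Nora, Noah, Gus, Jack, Dax, and Quinn are knights" should be false; it is.
Quinn (knave): "Dax is a knight" — false. ✓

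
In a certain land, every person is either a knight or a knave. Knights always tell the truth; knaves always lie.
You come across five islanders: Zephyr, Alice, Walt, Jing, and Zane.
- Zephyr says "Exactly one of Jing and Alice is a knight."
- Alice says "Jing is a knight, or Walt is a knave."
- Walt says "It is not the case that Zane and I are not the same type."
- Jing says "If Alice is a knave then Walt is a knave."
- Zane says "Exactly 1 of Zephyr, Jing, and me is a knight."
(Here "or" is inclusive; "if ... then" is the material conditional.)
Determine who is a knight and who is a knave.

Zephyr (knave): "exactly one of Jing and Alice is a knight" — False. ✓
As a knave, Alice's statement "Jing is a knight, or Walt is a knave" should be False; it is.
Walt is a knight, and the claim "it is not the case that Zane and I are not the same type" is indeed true.
Jing is a knave, so "if Alice is a knave then Walt is a knave" must be False — and it is.
As a knight, Zane's statement "exactly 1 of Zephyr, Jing, and me is a knight" should be true; it is.

Zephyr is a knave, Alice is a knave, Walt is a knight, Jing is a knave, and Zane is a knight.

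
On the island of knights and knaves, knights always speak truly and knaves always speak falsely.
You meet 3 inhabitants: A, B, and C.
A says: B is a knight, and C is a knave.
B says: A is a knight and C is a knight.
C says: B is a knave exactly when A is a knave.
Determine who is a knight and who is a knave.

Knights: C. Knaves: A and B.

A (knave): "B is a knight, and C is a knave" — False. ✓
Since B is a knave, "A is a knight and C is a knight" needs to be False, which holds.
Since C is a knight, "B is a knave exactly when A is a knave" needs to be True, which holds.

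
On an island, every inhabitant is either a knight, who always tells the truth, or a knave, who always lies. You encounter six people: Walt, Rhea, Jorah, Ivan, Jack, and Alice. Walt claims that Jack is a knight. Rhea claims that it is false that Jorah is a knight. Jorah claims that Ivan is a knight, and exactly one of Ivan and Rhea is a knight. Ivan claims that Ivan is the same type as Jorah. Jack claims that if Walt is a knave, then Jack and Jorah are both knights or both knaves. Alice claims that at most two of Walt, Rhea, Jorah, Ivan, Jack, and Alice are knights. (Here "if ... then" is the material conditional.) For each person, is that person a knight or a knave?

Walt is a knight, Rhea is a knave, Jorah is a knight, Ivan is a knight, Jack is a knight, and Alice is a knave.

Walt (knight): "Jack is a knight" — true. ✓
Since Rhea is a knave, "it is false that Jorah is a knight" needs to be false, which holds.
Since Jorah is a knight, "Ivan is a knight, and exactly one of Ivan and Rhea is a knight" needs to be true, which holds.
Ivan is a knight, so "Ivan is the same type as Jorah" must be true — and it is.
Jack (knight): "if Walt is a knave, then Jack and Jorah are both knights or both knaves" — true. ✓
Alice is a knave, so "at most two of Walt, Rhea, Jorah, Ivan, Jack, and Alice are knights" must be false — and it is.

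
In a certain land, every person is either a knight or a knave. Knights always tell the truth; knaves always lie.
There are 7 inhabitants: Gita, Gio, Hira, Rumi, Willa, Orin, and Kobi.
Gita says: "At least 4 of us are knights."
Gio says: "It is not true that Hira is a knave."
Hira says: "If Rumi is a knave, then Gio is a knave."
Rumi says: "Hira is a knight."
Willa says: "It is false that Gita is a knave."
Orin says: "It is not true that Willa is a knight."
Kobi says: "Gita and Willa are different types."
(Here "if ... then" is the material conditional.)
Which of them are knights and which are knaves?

Gita is a knight, Gio is a knight, Hira is a knight, Rumi is a knight, Willa is a knight, Orin is a knave, and Kobi is a knave.

Gita is a knight, so "at least 4 of us are knights" must be true — and it is.
Since Gio is a knight, "it is not true that Hira is a knave" needs to be true, which holds.
As a knight, Hira's statement "if Rumi is a knave, then Gio is a knave" should be true; it is.
Rumi (knight): "Hira is a knight" — true. ✓
Since Willa is a knight, "it is false that Gita is a knave" needs to be true, which holds.
As a knave, Orin's statement "it is not true that Willa is a knight" should be false; it is.
As a knave, Kobi's statement "Gita and Willa are different types" should be false; it is.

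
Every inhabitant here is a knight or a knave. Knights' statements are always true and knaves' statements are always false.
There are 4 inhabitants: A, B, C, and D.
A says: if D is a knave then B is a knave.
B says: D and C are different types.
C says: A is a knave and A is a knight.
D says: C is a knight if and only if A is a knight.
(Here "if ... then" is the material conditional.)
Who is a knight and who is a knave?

A is a knight, B is a knave, C is a knave, and D is a knave.

A is a knight, and the claim "if D is a knave then B is a knave" is indeed True.
B (knave): "D and C are different types" — false. ✓
C (knave): "A is a knave and A is a knight" — false. ✓
D (knave): "C is a knight if and only if A is a knight" — false. ✓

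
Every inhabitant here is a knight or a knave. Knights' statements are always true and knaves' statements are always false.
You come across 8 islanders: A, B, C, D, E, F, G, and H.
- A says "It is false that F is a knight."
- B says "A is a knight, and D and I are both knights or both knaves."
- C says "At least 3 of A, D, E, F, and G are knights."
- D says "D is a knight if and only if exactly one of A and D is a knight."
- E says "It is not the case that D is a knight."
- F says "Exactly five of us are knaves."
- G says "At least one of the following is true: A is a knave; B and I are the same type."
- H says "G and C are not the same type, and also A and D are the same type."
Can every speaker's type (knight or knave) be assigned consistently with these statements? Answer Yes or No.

No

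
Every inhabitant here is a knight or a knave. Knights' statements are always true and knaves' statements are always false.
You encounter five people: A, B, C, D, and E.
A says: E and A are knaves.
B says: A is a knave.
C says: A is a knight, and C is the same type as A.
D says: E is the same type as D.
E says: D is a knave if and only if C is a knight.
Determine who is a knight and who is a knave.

Since A is a knave, "E and A are knaves" needs to be False, which holds.
B is a knight, and the claim "A is a knave" is indeed true.
Since C is a knave, "A is a knight, and C is the same type as A" needs to be False, which holds.
D is a knight, and the claim "E is the same type as D" is indeed true.
Since E is a knight, "D is a knave if and only if C is a knight" needs to be true, which holds.

A is a knave, B is a knight, C is a knave, D is a knight, and E is a knight.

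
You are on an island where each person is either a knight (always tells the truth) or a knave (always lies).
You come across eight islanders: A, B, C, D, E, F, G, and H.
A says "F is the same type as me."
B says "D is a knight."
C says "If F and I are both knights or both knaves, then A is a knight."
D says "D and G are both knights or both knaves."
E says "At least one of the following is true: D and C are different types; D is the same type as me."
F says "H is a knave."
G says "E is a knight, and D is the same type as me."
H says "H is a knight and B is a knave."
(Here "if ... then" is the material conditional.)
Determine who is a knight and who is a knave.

A is a knight, B is a knight, C is a knight, D is a knight, E is a knight, F is a knight, G is a knight, and H is a knave.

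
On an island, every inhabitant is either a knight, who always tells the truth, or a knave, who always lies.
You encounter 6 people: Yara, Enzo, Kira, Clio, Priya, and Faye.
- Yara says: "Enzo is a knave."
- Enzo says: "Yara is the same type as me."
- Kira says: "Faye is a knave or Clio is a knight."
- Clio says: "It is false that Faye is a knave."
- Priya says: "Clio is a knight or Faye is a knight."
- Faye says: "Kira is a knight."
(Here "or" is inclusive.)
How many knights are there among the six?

5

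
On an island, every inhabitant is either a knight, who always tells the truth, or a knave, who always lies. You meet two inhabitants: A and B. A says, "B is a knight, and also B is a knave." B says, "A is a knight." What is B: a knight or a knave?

B is a knave.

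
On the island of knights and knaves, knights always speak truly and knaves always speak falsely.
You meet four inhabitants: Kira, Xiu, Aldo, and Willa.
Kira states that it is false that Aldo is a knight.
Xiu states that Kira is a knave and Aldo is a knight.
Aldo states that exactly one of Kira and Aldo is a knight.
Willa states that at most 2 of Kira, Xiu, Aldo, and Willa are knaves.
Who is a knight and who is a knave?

Suppose Kira is a knight. Then Kira's statement "it is false that Aldo is a knight" would have to be true. Checking the 8 ways to assign the others, none is consistent with every speaker.
(For instance, with Xiu=knight, Aldo=knight, Willa=knight, Kira's claim "it is false that Aldo is a knight" comes out false where it would need to be true.)
So Kira must be a knave, making "it is false that Aldo is a knight" false. Taking Kira=knave, Xiu=knight, Aldo=knight, Willa=knight, each remaining statement checks out:
  Xiu (knight): "Kira is a knave and Aldo is a knight" — true. ✓
  Aldo (knight): "exactly one of Kira and Aldo is a knight" — true. ✓
  Willa (knight): "at most 2 of Kira, Xiu, Aldo, and Willa are knaves" — true. ✓
This is the unique consistent assignment.

Knights: Xiu, Aldo, and Willa. Knaves: Kira.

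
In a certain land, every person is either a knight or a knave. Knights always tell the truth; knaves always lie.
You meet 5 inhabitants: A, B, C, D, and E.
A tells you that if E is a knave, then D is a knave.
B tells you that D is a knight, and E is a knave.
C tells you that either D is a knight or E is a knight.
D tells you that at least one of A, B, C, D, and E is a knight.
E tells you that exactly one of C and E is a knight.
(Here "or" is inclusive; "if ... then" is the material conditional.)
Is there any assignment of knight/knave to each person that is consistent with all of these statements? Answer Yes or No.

No

Checking all 32 assignments, each has at least one speaker whose statement's truth value contradicts their type.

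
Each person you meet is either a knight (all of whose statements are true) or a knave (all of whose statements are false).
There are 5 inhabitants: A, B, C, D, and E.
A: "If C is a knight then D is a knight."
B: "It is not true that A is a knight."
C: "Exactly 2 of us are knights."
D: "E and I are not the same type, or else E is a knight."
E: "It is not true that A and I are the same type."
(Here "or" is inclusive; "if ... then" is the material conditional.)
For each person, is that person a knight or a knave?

A is a knave; "if C is a knight then D is a knight" is false, as required.
B is a knight, so "it is not true that A is a knight" must be true — and it is.
C (knight): "exactly 2 of us are knights" — true. ✓
D is a knave, and the claim "E and I are not the same type, or else E is a knight" is indeed false.
E is a knave; "it is not true that A and I are the same type" is false, as required.

A is a knave, B is a knight, C is a knight, D is a knave, and E is a knave.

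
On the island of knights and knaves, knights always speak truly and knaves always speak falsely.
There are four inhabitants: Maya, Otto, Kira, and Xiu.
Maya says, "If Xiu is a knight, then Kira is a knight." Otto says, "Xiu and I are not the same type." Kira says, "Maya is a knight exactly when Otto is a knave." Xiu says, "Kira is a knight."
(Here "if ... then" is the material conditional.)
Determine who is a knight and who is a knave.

Maya (knight): "if Xiu is a knight, then Kira is a knight" — True. ✓
Otto is a knight, so "Xiu and I are not the same type" must be True — and it is.
Kira is a knave, and the claim "Maya is a knight exactly when Otto is a knave" is indeed false.
Xiu (knave): "Kira is a knight" — false. ✓

Maya is a knight, Otto is a knight, Kira is a knave, and Xiu is a knave.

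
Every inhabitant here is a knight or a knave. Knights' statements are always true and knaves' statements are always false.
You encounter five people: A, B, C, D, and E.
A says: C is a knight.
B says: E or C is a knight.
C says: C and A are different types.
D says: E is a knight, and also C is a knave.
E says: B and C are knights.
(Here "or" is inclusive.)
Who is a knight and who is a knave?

Suppose A is a knight. Then A's statement "C is a knight" would have to be true. Checking the 16 ways to assign the others, none is consistent with every speaker.
(For instance, with B=knave, C=knave, D=knave, E=knave, A's claim "C is a knight" comes out false where it would need to be true.)
So A must be a knave, making "C is a knight" false. Taking A=knave, B=knave, C=knave, D=knave, E=knave, each remaining statement checks out:
  B (knave): "E or C is a knight" — false. ✓
  C (knave): "C and A are different types" — false. ✓
  D (knave): "E is a knight, and also C is a knave" — false. ✓
  E (knave): "B and C are knights" — false. ✓
This is the unique consistent assignment.

Knights: none. Knaves: A, B, C, D, and E.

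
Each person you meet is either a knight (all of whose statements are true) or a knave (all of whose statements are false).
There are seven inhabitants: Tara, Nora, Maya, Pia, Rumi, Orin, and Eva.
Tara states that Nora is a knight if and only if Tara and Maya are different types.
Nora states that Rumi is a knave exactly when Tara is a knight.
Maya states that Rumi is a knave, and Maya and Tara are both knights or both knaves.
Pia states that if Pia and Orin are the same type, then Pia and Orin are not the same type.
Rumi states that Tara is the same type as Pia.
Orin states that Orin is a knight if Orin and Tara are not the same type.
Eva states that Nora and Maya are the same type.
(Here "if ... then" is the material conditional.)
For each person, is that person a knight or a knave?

Tara is a knight, Nora is a knight, Maya is a knave, Pia is a knave, Rumi is a knave, Orin is a knave, and Eva is a knave.

Tara is a knight, so "Nora is a knight if and only if Tara and Maya are different types" must be true — and it is.
Nora (knight): "Rumi is a knave exactly when Tara is a knight" — true. ✓
As a knave, Maya's statement "Rumi is a knave, and Maya and Tara are both knights or both knaves" should be false; it is.
Pia (knave): "if Pia and Orin are the same type, then Pia and Orin are not the same type" — false. ✓
Rumi (knave): "Tara is the same type as Pia" — false. ✓
Orin is a knave, so "Orin is a knight if Orin and Tara are not the same type" must be false — and it is.
Eva is a knave, and the claim "Nora and Maya are the same type" is indeed false.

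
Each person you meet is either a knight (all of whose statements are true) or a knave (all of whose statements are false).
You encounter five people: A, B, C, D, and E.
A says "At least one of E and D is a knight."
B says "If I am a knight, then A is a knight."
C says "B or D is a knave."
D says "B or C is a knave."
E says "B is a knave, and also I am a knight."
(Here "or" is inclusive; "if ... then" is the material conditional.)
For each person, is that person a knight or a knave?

Suppose A is a knave. Then A's statement "at least one of E and D is a knight" would have to be false. Checking the 16 ways to assign the others, none is consistent with every speaker.
(For instance, with B=knight, C=knave, D=knight, E=knave, A's claim "at least one of E and D is a knight" comes out true where it would need to be false.)
So A must be a knight, making "at least one of E and D is a knight" true. Taking A=knight, B=knight, C=knave, D=knight, E=knave, each remaining statement checks out:
  B (knight): "if I am a knight, then A is a knight" — true. ✓
  C (knave): "B or D is a knave" — false. ✓
  D (knight): "B or C is a knave" — true. ✓
  E (knave): "B is a knave, and also I am a knight" — false. ✓
This is the unique consistent assignment.

A is a knight, B is a knight, C is a knave, D is a knight, and E is a knave.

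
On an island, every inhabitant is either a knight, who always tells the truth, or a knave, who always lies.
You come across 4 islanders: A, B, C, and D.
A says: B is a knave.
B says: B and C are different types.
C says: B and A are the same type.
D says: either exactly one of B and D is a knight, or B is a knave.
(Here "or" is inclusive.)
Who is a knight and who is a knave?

A is a knight, B is a knave, C is a knave, and D is a knight.

Suppose A is a knave. Then A's statement "B is a knave" would have to be false. Checking the 8 ways to assign the others, none is consistent with every speaker.
(For instance, with B=knave, C=knave, D=knight, A's claim "B is a knave" comes out true where it would need to be false.)
So A must be a knight, making "B is a knave" true. Taking A=knight, B=knave, C=knave, D=knight, each remaining statement checks out:
  B (knave): "B and C are different types" — false. ✓
  C (knave): "B and A are the same type" — false. ✓
  D (knight): "either exactly one of B and D is a knight, or B is a knave" — true. ✓
This is the unique consistent assignment.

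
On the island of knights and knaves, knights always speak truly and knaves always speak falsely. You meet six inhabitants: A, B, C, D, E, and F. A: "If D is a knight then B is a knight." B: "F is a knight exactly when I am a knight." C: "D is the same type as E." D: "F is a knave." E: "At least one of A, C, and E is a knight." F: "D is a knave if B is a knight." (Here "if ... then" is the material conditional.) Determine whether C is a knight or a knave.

C is a knave.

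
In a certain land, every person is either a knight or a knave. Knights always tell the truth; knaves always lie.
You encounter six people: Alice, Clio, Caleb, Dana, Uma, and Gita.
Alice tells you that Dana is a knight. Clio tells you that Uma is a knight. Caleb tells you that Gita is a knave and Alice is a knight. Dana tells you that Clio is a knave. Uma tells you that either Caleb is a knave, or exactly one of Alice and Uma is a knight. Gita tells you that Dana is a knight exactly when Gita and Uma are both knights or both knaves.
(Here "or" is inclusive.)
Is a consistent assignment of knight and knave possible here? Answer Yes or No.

No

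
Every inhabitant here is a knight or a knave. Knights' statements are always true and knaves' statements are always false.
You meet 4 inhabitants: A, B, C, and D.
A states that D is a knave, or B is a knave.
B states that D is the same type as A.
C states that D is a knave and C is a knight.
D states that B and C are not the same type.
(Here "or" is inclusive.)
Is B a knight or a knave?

B is a knave.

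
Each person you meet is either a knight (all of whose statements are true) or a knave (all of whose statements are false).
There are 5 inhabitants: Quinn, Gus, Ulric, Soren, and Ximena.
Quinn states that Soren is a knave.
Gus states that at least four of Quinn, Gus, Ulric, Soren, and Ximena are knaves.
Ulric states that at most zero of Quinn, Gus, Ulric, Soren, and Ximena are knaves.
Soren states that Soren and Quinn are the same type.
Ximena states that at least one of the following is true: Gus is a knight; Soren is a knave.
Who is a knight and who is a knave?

Quinn is a knight, Gus is a knave, Ulric is a knave, Soren is a knave, and Ximena is a knight.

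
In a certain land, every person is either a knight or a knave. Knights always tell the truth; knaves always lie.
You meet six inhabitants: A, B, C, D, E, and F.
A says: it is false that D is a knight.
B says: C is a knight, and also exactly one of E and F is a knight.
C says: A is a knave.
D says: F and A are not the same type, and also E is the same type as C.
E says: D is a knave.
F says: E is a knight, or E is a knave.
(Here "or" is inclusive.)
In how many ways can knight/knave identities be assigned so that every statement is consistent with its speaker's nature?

1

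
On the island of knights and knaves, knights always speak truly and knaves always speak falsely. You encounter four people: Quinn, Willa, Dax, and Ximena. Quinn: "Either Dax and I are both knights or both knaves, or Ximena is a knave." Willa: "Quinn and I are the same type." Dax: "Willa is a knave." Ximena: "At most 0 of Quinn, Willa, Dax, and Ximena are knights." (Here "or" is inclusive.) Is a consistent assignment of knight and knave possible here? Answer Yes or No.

One consistent assignment: Quinn=knight, Willa=knight, Dax=knave, Ximena=knave.

Yes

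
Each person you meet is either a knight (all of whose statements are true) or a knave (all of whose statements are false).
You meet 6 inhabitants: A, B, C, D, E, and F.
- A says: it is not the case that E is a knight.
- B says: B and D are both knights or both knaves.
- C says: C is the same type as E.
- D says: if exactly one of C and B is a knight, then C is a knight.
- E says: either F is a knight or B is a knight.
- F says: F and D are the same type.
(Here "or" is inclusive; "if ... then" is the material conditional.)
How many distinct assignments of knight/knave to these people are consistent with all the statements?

Consistent assignments:
  A=knave, B=knight, C=knight, D=knight, E=knight, F=knight
  A=knave, B=knight, C=knight, D=knight, E=knight, F=knave
  A=knave, B=knave, C=knight, D=knight, E=knight, F=knight
  A=knave, B=knave, C=knave, D=knight, E=knight, F=knight

4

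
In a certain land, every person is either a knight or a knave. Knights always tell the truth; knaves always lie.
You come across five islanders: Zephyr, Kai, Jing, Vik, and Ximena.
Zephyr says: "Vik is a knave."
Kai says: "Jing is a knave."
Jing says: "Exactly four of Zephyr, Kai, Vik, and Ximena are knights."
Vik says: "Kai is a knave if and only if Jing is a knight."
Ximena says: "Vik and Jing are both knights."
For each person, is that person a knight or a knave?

Zephyr is a knave, Kai is a knight, Jing is a knave, Vik is a knight, and Ximena is a knave.

Suppose Zephyr is a knight. Then Zephyr's statement "Vik is a knave" would have to be true. Checking the 16 ways to assign the others, none is consistent with every speaker.
(For instance, with Kai=knight, Jing=knave, Vik=knight, Ximena=knave, Zephyr's claim "Vik is a knave" comes out false where it would need to be true.)
So Zephyr must be a knave, making "Vik is a knave" false. Taking Zephyr=knave, Kai=knight, Jing=knave, Vik=knight, Ximena=knave, each remaining statement checks out:
  Kai (knight): "Jing is a knave" — true. ✓
  Jing (knave): "exactly four of Zephyr, Kai, Vik, and Ximena are knights" — false. ✓
  Vik (knight): "Kai is a knave if and only if Jing is a knight" — true. ✓
  Ximena (knave): "Vik and Jing are both knights" — false. ✓
This is the unique consistent assignment.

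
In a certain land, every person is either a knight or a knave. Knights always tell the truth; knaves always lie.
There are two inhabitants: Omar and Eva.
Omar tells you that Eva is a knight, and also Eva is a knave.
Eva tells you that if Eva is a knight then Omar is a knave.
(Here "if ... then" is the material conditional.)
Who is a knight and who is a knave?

Omar is a knave and Eva is a knight.

Suppose Omar is a knight. Then Omar's statement "Eva is a knight, and also Eva is a knave" would have to be true. Checking the 2 ways to assign the others, none is consistent with every speaker.
(For instance, with Eva=knight, Omar's claim "Eva is a knight, and also Eva is a knave" comes out false where it would need to be true.)
So Omar must be a knave, making "Eva is a knight, and also Eva is a knave" false. Taking Omar=knave, Eva=knight, each remaining statement checks out:
  Eva (knight): "if Eva is a knight then Omar is a knave" — true. ✓
This is the unique consistent assignment.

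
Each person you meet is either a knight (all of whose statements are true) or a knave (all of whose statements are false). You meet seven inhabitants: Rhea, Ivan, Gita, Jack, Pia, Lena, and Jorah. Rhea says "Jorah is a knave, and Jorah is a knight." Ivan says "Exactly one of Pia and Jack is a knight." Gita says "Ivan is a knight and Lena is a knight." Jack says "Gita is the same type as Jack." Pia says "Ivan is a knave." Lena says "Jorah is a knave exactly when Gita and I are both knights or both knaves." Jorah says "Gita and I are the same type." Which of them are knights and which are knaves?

Rhea is a knave, and the claim "Jorah is a knave, and Jorah is a knight" is indeed false.
As a knight, Ivan's statement "exactly one of Pia and Jack is a knight" should be true; it is.
As a knight, Gita's statement "Ivan is a knight and Lena is a knight" should be true; it is.
Jack is a knight, and the claim "Gita is the same type as Jack" is indeed true.
Pia is a knave; "Ivan is a knave" is false, as required.
Lena is a knight; "Jorah is a knave exactly when Gita and I are both knights or both knaves" is true, as required.
Jorah is a knave, so "Gita and I are the same type" must be false — and it is.

Rhea is a knave, Ivan is a knight, Gita is a knight, Jack is a knight, Pia is a knave, Lena is a knight, and Jorah is a knave.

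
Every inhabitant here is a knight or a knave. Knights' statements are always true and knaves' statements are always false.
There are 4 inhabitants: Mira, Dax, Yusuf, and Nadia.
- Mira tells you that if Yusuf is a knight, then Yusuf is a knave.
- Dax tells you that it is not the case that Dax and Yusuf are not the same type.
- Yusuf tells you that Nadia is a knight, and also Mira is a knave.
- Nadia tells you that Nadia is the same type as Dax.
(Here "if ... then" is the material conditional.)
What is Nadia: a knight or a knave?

Nadia is a knight.

Consistent assignments: {Mira=knave, Dax=knight, Yusuf=knight, Nadia=knight}
In every consistent assignment, Nadia is a knight.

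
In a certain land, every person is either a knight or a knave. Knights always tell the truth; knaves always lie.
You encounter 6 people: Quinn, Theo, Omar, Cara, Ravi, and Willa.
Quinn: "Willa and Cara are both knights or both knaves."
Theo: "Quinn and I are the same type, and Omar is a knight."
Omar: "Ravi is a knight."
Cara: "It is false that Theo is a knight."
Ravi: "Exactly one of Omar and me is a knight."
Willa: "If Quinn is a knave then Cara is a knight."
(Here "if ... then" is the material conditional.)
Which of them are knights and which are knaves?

Quinn is a knight, Theo is a knave, Omar is a knave, Cara is a knight, Ravi is a knave, and Willa is a knight.

As a knight, Quinn's statement "Willa and Cara are both knights or both knaves" should be true; it is.
Theo is a knave; "Quinn and I are the same type, and Omar is a knight" is False, as required.
Omar is a knave, so "Ravi is a knight" must be False — and it is.
Cara (knight): "it is false that Theo is a knight" — true. ✓
As a knave, Ravi's statement "exactly one of Omar and me is a knight" should be False; it is.
Willa (knight): "if Quinn is a knave then Cara is a knight" — true. ✓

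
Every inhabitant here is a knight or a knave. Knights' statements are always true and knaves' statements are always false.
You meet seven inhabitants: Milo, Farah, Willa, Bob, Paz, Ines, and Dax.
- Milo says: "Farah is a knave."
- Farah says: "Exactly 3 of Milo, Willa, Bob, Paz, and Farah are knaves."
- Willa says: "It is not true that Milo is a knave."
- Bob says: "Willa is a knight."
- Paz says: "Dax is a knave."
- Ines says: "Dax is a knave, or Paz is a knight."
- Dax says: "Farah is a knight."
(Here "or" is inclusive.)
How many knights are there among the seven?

The unique consistent assignment is Milo=knight, Farah=knave, Willa=knight, Bob=knight, Paz=knight, Ines=knight, Dax=knave.
That has 5 knights.

5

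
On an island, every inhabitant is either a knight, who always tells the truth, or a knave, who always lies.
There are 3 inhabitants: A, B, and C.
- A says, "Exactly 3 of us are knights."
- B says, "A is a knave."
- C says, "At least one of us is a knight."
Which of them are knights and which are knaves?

A (knave): "exactly 3 of us are knights" — False. ✓
B is a knight, so "A is a knave" must be True — and it is.
Since C is a knight, "at least one of us is a knight" needs to be True, which holds.

A is a knave, B is a knight, and C is a knight.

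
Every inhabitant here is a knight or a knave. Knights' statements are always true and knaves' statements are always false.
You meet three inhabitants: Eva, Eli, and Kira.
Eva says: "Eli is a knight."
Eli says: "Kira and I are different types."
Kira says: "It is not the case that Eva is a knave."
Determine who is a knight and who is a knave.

Eva is a knave, Eli is a knave, and Kira is a knave.

Suppose Eva is a knight. Then Eva's statement "Eli is a knight" would have to be true. Checking the 4 ways to assign the others, none is consistent with every speaker.
(For instance, with Eli=knave, Kira=knave, Eva's claim "Eli is a knight" comes out false where it would need to be true.)
So Eva must be a knave, making "Eli is a knight" false. Taking Eva=knave, Eli=knave, Kira=knave, each remaining statement checks out:
  Eli (knave): "Kira and I are different types" — false. ✓
  Kira (knave): "it is not the case that Eva is a knave" — false. ✓
This is the unique consistent assignment.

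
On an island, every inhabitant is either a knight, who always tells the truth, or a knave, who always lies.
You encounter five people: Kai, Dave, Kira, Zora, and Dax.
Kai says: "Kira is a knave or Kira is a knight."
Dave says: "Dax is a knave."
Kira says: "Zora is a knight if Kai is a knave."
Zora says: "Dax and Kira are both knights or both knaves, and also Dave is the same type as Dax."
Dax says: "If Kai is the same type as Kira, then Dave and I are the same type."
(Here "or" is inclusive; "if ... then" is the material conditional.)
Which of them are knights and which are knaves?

Kai is a knight, Dave is a knight, Kira is a knight, Zora is a knave, and Dax is a knave.

Kai is a knight; "Kira is a knave or Kira is a knight" is True, as required.
Dave is a knight, so "Dax is a knave" must be True — and it is.
Since Kira is a knight, "Zora is a knight if Kai is a knave" needs to be True, which holds.
Zora is a knave, so "Dax and Kira are both knights or both knaves, and also Dave is the same type as Dax" must be false — and it is.
Dax is a knave; "if Kai is the same type as Kira, then Dave and I are the same type" is false, as required.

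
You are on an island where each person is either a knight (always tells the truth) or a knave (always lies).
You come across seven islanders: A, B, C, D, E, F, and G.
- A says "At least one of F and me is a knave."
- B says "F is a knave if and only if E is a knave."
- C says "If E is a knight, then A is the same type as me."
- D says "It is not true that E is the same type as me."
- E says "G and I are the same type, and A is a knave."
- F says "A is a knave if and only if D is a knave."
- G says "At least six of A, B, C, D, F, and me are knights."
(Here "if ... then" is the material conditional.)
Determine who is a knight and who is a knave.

A is a knight, B is a knight, C is a knight, D is a knave, E is a knave, F is a knave, and G is a knave.

Since A is a knight, "at least one of F and me is a knave" needs to be true, which holds.
Since B is a knight, "F is a knave if and only if E is a knave" needs to be true, which holds.
As a knight, C's statement "if E is a knight, then A is the same type as me" should be true; it is.
D is a knave; "it is not true that E is the same type as me" is false, as required.
E is a knave, so "G and I are the same type, and A is a knave" must be false — and it is.
F is a knave; "A is a knave if and only if D is a knave" is false, as required.
As a knave, G's statement "at least six of A, B, C, D, F, and me are knights" should be false; it is.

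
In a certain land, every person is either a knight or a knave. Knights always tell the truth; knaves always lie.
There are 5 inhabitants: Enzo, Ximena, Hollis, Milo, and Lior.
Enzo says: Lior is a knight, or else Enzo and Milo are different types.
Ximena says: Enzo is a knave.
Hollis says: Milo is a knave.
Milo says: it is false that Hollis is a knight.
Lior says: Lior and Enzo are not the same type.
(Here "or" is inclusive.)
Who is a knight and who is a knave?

Knights: Ximena and Hollis. Knaves: Enzo, Milo, and Lior.

Enzo (knave): "Lior is a knight, or else Enzo and Milo are different types" — false. ✓
Ximena is a knight, and the claim "Enzo is a knave" is indeed true.
Hollis is a knight; "Milo is a knave" is true, as required.
Since Milo is a knave, "it is false that Hollis is a knight" needs to be false, which holds.
Lior is a knave; "Lior and Enzo are not the same type" is false, as required.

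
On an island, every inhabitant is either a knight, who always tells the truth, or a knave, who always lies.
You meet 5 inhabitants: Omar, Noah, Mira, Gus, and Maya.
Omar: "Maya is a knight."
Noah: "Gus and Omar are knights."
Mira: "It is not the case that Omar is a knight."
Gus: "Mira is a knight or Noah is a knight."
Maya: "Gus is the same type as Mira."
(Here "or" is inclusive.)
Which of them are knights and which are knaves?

Omar is a knight; "Maya is a knight" is True, as required.
Noah is a knave, so "Gus and Omar are knights" must be False — and it is.
Mira is a knave, so "it is not the case that Omar is a knight" must be False — and it is.
Gus (knave): "Mira is a knight or Noah is a knight" — False. ✓
Maya is a knight, and the claim "Gus is the same type as Mira" is indeed True.

Omar is a knight, Noah is a knave, Mira is a knave, Gus is a knave, and Maya is a knight.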